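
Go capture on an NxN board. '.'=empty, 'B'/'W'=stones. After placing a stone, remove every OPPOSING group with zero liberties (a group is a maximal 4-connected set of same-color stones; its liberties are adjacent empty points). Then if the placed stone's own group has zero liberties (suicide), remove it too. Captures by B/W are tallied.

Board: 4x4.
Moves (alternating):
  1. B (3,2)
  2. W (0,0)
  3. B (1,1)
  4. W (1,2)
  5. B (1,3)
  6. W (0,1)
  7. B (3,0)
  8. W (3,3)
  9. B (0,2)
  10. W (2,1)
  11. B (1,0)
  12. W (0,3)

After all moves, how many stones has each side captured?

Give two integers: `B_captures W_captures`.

Answer: 2 0

Derivation:
Move 1: B@(3,2) -> caps B=0 W=0
Move 2: W@(0,0) -> caps B=0 W=0
Move 3: B@(1,1) -> caps B=0 W=0
Move 4: W@(1,2) -> caps B=0 W=0
Move 5: B@(1,3) -> caps B=0 W=0
Move 6: W@(0,1) -> caps B=0 W=0
Move 7: B@(3,0) -> caps B=0 W=0
Move 8: W@(3,3) -> caps B=0 W=0
Move 9: B@(0,2) -> caps B=0 W=0
Move 10: W@(2,1) -> caps B=0 W=0
Move 11: B@(1,0) -> caps B=2 W=0
Move 12: W@(0,3) -> caps B=2 W=0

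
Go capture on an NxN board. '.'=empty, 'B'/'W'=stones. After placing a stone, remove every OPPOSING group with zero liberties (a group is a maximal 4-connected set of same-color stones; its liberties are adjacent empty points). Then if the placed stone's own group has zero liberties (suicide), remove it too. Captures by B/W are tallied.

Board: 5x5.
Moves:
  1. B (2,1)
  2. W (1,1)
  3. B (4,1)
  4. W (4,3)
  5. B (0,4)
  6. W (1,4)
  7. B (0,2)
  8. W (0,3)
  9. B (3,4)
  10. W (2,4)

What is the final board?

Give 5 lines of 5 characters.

Answer: ..BW.
.W..W
.B..W
....B
.B.W.

Derivation:
Move 1: B@(2,1) -> caps B=0 W=0
Move 2: W@(1,1) -> caps B=0 W=0
Move 3: B@(4,1) -> caps B=0 W=0
Move 4: W@(4,3) -> caps B=0 W=0
Move 5: B@(0,4) -> caps B=0 W=0
Move 6: W@(1,4) -> caps B=0 W=0
Move 7: B@(0,2) -> caps B=0 W=0
Move 8: W@(0,3) -> caps B=0 W=1
Move 9: B@(3,4) -> caps B=0 W=1
Move 10: W@(2,4) -> caps B=0 W=1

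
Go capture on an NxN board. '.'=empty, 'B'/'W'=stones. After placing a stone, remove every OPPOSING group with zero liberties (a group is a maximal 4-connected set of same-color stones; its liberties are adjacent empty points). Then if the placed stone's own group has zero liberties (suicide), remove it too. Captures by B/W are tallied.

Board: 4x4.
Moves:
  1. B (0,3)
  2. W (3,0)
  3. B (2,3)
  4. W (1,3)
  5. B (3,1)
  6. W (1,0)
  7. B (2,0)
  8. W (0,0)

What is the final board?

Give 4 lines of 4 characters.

Answer: W..B
W..W
B..B
.B..

Derivation:
Move 1: B@(0,3) -> caps B=0 W=0
Move 2: W@(3,0) -> caps B=0 W=0
Move 3: B@(2,3) -> caps B=0 W=0
Move 4: W@(1,3) -> caps B=0 W=0
Move 5: B@(3,1) -> caps B=0 W=0
Move 6: W@(1,0) -> caps B=0 W=0
Move 7: B@(2,0) -> caps B=1 W=0
Move 8: W@(0,0) -> caps B=1 W=0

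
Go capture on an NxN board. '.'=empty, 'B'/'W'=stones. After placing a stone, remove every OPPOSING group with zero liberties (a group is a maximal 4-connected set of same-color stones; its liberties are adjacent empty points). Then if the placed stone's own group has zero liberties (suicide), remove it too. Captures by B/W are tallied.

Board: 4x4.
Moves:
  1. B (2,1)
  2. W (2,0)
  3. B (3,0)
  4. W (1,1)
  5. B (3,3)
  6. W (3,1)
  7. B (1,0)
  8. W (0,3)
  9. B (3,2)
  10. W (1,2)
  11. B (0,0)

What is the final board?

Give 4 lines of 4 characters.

Move 1: B@(2,1) -> caps B=0 W=0
Move 2: W@(2,0) -> caps B=0 W=0
Move 3: B@(3,0) -> caps B=0 W=0
Move 4: W@(1,1) -> caps B=0 W=0
Move 5: B@(3,3) -> caps B=0 W=0
Move 6: W@(3,1) -> caps B=0 W=1
Move 7: B@(1,0) -> caps B=0 W=1
Move 8: W@(0,3) -> caps B=0 W=1
Move 9: B@(3,2) -> caps B=0 W=1
Move 10: W@(1,2) -> caps B=0 W=1
Move 11: B@(0,0) -> caps B=0 W=1

Answer: B..W
BWW.
WB..
.WBB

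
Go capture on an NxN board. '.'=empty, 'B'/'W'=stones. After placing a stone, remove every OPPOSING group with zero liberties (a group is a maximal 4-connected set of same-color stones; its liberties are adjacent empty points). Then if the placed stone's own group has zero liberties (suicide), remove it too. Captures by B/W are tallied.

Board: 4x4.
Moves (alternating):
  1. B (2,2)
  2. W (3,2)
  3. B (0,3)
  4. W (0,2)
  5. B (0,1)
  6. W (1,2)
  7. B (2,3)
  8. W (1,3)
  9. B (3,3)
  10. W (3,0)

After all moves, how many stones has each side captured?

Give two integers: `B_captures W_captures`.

Answer: 0 1

Derivation:
Move 1: B@(2,2) -> caps B=0 W=0
Move 2: W@(3,2) -> caps B=0 W=0
Move 3: B@(0,3) -> caps B=0 W=0
Move 4: W@(0,2) -> caps B=0 W=0
Move 5: B@(0,1) -> caps B=0 W=0
Move 6: W@(1,2) -> caps B=0 W=0
Move 7: B@(2,3) -> caps B=0 W=0
Move 8: W@(1,3) -> caps B=0 W=1
Move 9: B@(3,3) -> caps B=0 W=1
Move 10: W@(3,0) -> caps B=0 W=1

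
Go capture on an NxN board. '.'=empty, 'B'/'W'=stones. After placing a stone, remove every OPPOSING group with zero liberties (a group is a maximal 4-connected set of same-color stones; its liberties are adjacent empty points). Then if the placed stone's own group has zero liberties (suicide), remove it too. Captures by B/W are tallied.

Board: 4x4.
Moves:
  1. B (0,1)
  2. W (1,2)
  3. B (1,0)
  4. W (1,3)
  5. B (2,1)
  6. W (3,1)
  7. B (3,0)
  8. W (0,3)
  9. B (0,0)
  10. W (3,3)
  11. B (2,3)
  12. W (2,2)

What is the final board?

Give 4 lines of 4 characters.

Answer: BB.W
B.WW
.BW.
BW.W

Derivation:
Move 1: B@(0,1) -> caps B=0 W=0
Move 2: W@(1,2) -> caps B=0 W=0
Move 3: B@(1,0) -> caps B=0 W=0
Move 4: W@(1,3) -> caps B=0 W=0
Move 5: B@(2,1) -> caps B=0 W=0
Move 6: W@(3,1) -> caps B=0 W=0
Move 7: B@(3,0) -> caps B=0 W=0
Move 8: W@(0,3) -> caps B=0 W=0
Move 9: B@(0,0) -> caps B=0 W=0
Move 10: W@(3,3) -> caps B=0 W=0
Move 11: B@(2,3) -> caps B=0 W=0
Move 12: W@(2,2) -> caps B=0 W=1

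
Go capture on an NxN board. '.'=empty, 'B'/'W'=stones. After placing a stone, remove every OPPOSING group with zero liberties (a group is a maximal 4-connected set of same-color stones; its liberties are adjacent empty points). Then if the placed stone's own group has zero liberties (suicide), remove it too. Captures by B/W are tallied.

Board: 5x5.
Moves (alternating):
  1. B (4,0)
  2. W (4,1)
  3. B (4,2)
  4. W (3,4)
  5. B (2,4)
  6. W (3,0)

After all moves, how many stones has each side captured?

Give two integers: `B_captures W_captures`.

Answer: 0 1

Derivation:
Move 1: B@(4,0) -> caps B=0 W=0
Move 2: W@(4,1) -> caps B=0 W=0
Move 3: B@(4,2) -> caps B=0 W=0
Move 4: W@(3,4) -> caps B=0 W=0
Move 5: B@(2,4) -> caps B=0 W=0
Move 6: W@(3,0) -> caps B=0 W=1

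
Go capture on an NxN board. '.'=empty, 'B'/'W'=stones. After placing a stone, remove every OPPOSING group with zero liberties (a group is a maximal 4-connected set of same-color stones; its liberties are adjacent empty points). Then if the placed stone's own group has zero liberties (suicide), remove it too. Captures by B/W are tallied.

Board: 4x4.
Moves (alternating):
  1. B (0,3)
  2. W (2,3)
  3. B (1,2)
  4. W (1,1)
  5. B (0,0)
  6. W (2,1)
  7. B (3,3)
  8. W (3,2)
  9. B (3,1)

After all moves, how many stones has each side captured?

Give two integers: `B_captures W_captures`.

Move 1: B@(0,3) -> caps B=0 W=0
Move 2: W@(2,3) -> caps B=0 W=0
Move 3: B@(1,2) -> caps B=0 W=0
Move 4: W@(1,1) -> caps B=0 W=0
Move 5: B@(0,0) -> caps B=0 W=0
Move 6: W@(2,1) -> caps B=0 W=0
Move 7: B@(3,3) -> caps B=0 W=0
Move 8: W@(3,2) -> caps B=0 W=1
Move 9: B@(3,1) -> caps B=0 W=1

Answer: 0 1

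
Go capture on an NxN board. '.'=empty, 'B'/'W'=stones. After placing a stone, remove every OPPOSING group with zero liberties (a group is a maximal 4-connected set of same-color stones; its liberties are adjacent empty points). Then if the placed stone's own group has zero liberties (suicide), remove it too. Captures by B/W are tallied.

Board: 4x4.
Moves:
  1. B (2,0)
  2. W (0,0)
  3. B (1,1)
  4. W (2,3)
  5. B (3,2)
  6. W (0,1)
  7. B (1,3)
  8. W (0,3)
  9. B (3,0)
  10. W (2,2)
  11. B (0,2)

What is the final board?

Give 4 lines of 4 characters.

Answer: WWB.
.B.B
B.WW
B.B.

Derivation:
Move 1: B@(2,0) -> caps B=0 W=0
Move 2: W@(0,0) -> caps B=0 W=0
Move 3: B@(1,1) -> caps B=0 W=0
Move 4: W@(2,3) -> caps B=0 W=0
Move 5: B@(3,2) -> caps B=0 W=0
Move 6: W@(0,1) -> caps B=0 W=0
Move 7: B@(1,3) -> caps B=0 W=0
Move 8: W@(0,3) -> caps B=0 W=0
Move 9: B@(3,0) -> caps B=0 W=0
Move 10: W@(2,2) -> caps B=0 W=0
Move 11: B@(0,2) -> caps B=1 W=0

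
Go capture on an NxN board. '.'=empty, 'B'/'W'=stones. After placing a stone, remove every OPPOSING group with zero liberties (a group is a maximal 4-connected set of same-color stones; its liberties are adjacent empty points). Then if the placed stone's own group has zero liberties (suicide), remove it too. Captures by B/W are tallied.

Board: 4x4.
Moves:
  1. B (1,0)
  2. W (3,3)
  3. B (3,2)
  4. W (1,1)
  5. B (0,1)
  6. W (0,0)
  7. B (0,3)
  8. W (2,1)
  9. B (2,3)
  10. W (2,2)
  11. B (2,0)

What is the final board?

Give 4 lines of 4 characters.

Answer: .B.B
BW..
BWWB
..B.

Derivation:
Move 1: B@(1,0) -> caps B=0 W=0
Move 2: W@(3,3) -> caps B=0 W=0
Move 3: B@(3,2) -> caps B=0 W=0
Move 4: W@(1,1) -> caps B=0 W=0
Move 5: B@(0,1) -> caps B=0 W=0
Move 6: W@(0,0) -> caps B=0 W=0
Move 7: B@(0,3) -> caps B=0 W=0
Move 8: W@(2,1) -> caps B=0 W=0
Move 9: B@(2,3) -> caps B=1 W=0
Move 10: W@(2,2) -> caps B=1 W=0
Move 11: B@(2,0) -> caps B=1 W=0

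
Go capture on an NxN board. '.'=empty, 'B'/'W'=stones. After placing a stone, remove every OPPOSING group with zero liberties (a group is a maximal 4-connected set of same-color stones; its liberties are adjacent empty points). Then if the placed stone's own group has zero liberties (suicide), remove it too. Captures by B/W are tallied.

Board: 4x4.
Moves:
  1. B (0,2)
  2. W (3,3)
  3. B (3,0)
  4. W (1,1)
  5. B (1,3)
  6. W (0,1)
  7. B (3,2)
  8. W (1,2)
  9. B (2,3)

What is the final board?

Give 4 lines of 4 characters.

Move 1: B@(0,2) -> caps B=0 W=0
Move 2: W@(3,3) -> caps B=0 W=0
Move 3: B@(3,0) -> caps B=0 W=0
Move 4: W@(1,1) -> caps B=0 W=0
Move 5: B@(1,3) -> caps B=0 W=0
Move 6: W@(0,1) -> caps B=0 W=0
Move 7: B@(3,2) -> caps B=0 W=0
Move 8: W@(1,2) -> caps B=0 W=0
Move 9: B@(2,3) -> caps B=1 W=0

Answer: .WB.
.WWB
...B
B.B.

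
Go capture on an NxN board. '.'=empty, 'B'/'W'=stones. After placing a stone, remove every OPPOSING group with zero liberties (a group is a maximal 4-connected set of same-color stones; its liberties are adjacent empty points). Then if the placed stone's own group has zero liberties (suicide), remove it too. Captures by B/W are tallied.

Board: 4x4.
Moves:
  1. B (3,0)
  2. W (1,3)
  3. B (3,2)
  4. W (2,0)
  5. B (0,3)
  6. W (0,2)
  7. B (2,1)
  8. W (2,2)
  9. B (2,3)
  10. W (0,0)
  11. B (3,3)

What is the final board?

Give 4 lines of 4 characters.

Answer: W.W.
...W
WBWB
B.BB

Derivation:
Move 1: B@(3,0) -> caps B=0 W=0
Move 2: W@(1,3) -> caps B=0 W=0
Move 3: B@(3,2) -> caps B=0 W=0
Move 4: W@(2,0) -> caps B=0 W=0
Move 5: B@(0,3) -> caps B=0 W=0
Move 6: W@(0,2) -> caps B=0 W=1
Move 7: B@(2,1) -> caps B=0 W=1
Move 8: W@(2,2) -> caps B=0 W=1
Move 9: B@(2,3) -> caps B=0 W=1
Move 10: W@(0,0) -> caps B=0 W=1
Move 11: B@(3,3) -> caps B=0 W=1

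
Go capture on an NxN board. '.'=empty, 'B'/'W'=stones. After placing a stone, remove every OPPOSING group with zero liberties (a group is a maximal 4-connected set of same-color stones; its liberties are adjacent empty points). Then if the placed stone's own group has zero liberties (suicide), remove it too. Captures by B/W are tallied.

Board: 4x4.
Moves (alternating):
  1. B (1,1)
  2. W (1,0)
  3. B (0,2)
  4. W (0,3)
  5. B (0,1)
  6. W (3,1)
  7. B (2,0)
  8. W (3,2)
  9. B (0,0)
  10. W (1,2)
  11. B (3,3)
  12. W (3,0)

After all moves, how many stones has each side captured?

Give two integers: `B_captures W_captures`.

Answer: 1 0

Derivation:
Move 1: B@(1,1) -> caps B=0 W=0
Move 2: W@(1,0) -> caps B=0 W=0
Move 3: B@(0,2) -> caps B=0 W=0
Move 4: W@(0,3) -> caps B=0 W=0
Move 5: B@(0,1) -> caps B=0 W=0
Move 6: W@(3,1) -> caps B=0 W=0
Move 7: B@(2,0) -> caps B=0 W=0
Move 8: W@(3,2) -> caps B=0 W=0
Move 9: B@(0,0) -> caps B=1 W=0
Move 10: W@(1,2) -> caps B=1 W=0
Move 11: B@(3,3) -> caps B=1 W=0
Move 12: W@(3,0) -> caps B=1 W=0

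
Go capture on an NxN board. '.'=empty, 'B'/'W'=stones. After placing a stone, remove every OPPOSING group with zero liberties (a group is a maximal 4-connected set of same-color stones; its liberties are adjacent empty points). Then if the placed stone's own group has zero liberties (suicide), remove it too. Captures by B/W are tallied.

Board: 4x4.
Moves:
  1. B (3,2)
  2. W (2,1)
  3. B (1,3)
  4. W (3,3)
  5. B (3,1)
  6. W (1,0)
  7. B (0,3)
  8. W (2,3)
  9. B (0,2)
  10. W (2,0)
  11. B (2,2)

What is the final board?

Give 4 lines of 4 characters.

Answer: ..BB
W..B
WWB.
.BB.

Derivation:
Move 1: B@(3,2) -> caps B=0 W=0
Move 2: W@(2,1) -> caps B=0 W=0
Move 3: B@(1,3) -> caps B=0 W=0
Move 4: W@(3,3) -> caps B=0 W=0
Move 5: B@(3,1) -> caps B=0 W=0
Move 6: W@(1,0) -> caps B=0 W=0
Move 7: B@(0,3) -> caps B=0 W=0
Move 8: W@(2,3) -> caps B=0 W=0
Move 9: B@(0,2) -> caps B=0 W=0
Move 10: W@(2,0) -> caps B=0 W=0
Move 11: B@(2,2) -> caps B=2 W=0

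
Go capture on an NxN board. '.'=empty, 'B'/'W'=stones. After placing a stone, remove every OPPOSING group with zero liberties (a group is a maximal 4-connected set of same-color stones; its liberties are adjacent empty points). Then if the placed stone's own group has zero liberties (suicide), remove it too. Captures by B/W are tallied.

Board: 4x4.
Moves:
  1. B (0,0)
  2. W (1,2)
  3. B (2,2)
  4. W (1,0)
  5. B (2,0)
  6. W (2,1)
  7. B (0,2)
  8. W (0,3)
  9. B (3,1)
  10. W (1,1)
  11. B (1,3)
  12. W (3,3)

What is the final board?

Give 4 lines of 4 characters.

Move 1: B@(0,0) -> caps B=0 W=0
Move 2: W@(1,2) -> caps B=0 W=0
Move 3: B@(2,2) -> caps B=0 W=0
Move 4: W@(1,0) -> caps B=0 W=0
Move 5: B@(2,0) -> caps B=0 W=0
Move 6: W@(2,1) -> caps B=0 W=0
Move 7: B@(0,2) -> caps B=0 W=0
Move 8: W@(0,3) -> caps B=0 W=0
Move 9: B@(3,1) -> caps B=0 W=0
Move 10: W@(1,1) -> caps B=0 W=0
Move 11: B@(1,3) -> caps B=1 W=0
Move 12: W@(3,3) -> caps B=1 W=0

Answer: B.B.
WWWB
BWB.
.B.W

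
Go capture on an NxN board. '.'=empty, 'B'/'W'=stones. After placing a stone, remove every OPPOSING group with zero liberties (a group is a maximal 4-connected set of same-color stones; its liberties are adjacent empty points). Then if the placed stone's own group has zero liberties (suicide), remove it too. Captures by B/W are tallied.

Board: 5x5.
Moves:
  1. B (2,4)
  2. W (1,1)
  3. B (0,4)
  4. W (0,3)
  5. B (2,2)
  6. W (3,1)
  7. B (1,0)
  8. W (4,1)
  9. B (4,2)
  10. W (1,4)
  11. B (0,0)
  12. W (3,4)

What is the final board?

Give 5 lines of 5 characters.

Answer: B..W.
BW..W
..B.B
.W..W
.WB..

Derivation:
Move 1: B@(2,4) -> caps B=0 W=0
Move 2: W@(1,1) -> caps B=0 W=0
Move 3: B@(0,4) -> caps B=0 W=0
Move 4: W@(0,3) -> caps B=0 W=0
Move 5: B@(2,2) -> caps B=0 W=0
Move 6: W@(3,1) -> caps B=0 W=0
Move 7: B@(1,0) -> caps B=0 W=0
Move 8: W@(4,1) -> caps B=0 W=0
Move 9: B@(4,2) -> caps B=0 W=0
Move 10: W@(1,4) -> caps B=0 W=1
Move 11: B@(0,0) -> caps B=0 W=1
Move 12: W@(3,4) -> caps B=0 W=1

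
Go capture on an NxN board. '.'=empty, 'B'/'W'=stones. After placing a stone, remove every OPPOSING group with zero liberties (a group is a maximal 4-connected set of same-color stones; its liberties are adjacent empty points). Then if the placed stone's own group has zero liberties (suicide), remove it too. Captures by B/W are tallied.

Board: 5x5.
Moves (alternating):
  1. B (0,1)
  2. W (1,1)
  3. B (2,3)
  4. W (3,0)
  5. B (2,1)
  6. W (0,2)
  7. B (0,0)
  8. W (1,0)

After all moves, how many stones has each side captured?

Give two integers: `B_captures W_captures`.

Answer: 0 2

Derivation:
Move 1: B@(0,1) -> caps B=0 W=0
Move 2: W@(1,1) -> caps B=0 W=0
Move 3: B@(2,3) -> caps B=0 W=0
Move 4: W@(3,0) -> caps B=0 W=0
Move 5: B@(2,1) -> caps B=0 W=0
Move 6: W@(0,2) -> caps B=0 W=0
Move 7: B@(0,0) -> caps B=0 W=0
Move 8: W@(1,0) -> caps B=0 W=2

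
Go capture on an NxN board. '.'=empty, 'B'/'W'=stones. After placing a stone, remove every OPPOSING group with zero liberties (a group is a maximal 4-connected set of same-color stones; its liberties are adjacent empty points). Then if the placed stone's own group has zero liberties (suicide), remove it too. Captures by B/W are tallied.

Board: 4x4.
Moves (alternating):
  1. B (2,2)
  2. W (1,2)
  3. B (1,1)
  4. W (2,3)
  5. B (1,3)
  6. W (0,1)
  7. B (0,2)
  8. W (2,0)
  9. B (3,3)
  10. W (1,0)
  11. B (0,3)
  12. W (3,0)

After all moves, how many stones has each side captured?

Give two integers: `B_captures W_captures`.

Move 1: B@(2,2) -> caps B=0 W=0
Move 2: W@(1,2) -> caps B=0 W=0
Move 3: B@(1,1) -> caps B=0 W=0
Move 4: W@(2,3) -> caps B=0 W=0
Move 5: B@(1,3) -> caps B=0 W=0
Move 6: W@(0,1) -> caps B=0 W=0
Move 7: B@(0,2) -> caps B=1 W=0
Move 8: W@(2,0) -> caps B=1 W=0
Move 9: B@(3,3) -> caps B=2 W=0
Move 10: W@(1,0) -> caps B=2 W=0
Move 11: B@(0,3) -> caps B=2 W=0
Move 12: W@(3,0) -> caps B=2 W=0

Answer: 2 0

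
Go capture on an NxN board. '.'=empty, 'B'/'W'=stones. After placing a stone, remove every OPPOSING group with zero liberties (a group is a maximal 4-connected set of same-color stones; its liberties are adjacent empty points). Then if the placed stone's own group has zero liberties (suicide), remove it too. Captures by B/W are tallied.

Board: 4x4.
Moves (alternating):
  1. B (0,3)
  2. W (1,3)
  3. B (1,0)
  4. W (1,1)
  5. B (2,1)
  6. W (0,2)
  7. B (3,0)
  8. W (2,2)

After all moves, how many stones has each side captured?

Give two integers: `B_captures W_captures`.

Answer: 0 1

Derivation:
Move 1: B@(0,3) -> caps B=0 W=0
Move 2: W@(1,3) -> caps B=0 W=0
Move 3: B@(1,0) -> caps B=0 W=0
Move 4: W@(1,1) -> caps B=0 W=0
Move 5: B@(2,1) -> caps B=0 W=0
Move 6: W@(0,2) -> caps B=0 W=1
Move 7: B@(3,0) -> caps B=0 W=1
Move 8: W@(2,2) -> caps B=0 W=1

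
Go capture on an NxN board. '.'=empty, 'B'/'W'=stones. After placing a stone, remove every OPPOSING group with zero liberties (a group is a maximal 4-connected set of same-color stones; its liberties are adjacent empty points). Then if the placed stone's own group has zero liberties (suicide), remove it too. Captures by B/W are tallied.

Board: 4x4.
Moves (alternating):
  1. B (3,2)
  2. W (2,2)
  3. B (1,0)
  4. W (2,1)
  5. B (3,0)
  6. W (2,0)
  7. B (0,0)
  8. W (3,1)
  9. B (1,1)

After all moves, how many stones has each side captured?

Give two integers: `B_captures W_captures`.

Answer: 0 1

Derivation:
Move 1: B@(3,2) -> caps B=0 W=0
Move 2: W@(2,2) -> caps B=0 W=0
Move 3: B@(1,0) -> caps B=0 W=0
Move 4: W@(2,1) -> caps B=0 W=0
Move 5: B@(3,0) -> caps B=0 W=0
Move 6: W@(2,0) -> caps B=0 W=0
Move 7: B@(0,0) -> caps B=0 W=0
Move 8: W@(3,1) -> caps B=0 W=1
Move 9: B@(1,1) -> caps B=0 W=1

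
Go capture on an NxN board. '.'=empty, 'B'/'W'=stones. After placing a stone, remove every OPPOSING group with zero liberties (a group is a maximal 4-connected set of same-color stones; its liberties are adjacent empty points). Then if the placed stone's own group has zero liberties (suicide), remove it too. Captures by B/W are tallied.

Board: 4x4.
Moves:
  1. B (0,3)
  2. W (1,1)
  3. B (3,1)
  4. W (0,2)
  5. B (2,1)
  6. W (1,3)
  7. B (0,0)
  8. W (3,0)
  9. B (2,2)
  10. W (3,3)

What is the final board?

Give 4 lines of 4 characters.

Move 1: B@(0,3) -> caps B=0 W=0
Move 2: W@(1,1) -> caps B=0 W=0
Move 3: B@(3,1) -> caps B=0 W=0
Move 4: W@(0,2) -> caps B=0 W=0
Move 5: B@(2,1) -> caps B=0 W=0
Move 6: W@(1,3) -> caps B=0 W=1
Move 7: B@(0,0) -> caps B=0 W=1
Move 8: W@(3,0) -> caps B=0 W=1
Move 9: B@(2,2) -> caps B=0 W=1
Move 10: W@(3,3) -> caps B=0 W=1

Answer: B.W.
.W.W
.BB.
WB.W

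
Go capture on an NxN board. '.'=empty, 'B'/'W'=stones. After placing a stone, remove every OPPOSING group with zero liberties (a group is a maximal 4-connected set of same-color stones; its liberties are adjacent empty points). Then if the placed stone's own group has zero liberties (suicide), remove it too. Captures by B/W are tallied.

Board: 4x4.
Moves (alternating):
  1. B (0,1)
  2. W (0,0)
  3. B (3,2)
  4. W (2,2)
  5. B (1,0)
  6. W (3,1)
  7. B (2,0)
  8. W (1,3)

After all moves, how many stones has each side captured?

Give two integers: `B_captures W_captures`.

Move 1: B@(0,1) -> caps B=0 W=0
Move 2: W@(0,0) -> caps B=0 W=0
Move 3: B@(3,2) -> caps B=0 W=0
Move 4: W@(2,2) -> caps B=0 W=0
Move 5: B@(1,0) -> caps B=1 W=0
Move 6: W@(3,1) -> caps B=1 W=0
Move 7: B@(2,0) -> caps B=1 W=0
Move 8: W@(1,3) -> caps B=1 W=0

Answer: 1 0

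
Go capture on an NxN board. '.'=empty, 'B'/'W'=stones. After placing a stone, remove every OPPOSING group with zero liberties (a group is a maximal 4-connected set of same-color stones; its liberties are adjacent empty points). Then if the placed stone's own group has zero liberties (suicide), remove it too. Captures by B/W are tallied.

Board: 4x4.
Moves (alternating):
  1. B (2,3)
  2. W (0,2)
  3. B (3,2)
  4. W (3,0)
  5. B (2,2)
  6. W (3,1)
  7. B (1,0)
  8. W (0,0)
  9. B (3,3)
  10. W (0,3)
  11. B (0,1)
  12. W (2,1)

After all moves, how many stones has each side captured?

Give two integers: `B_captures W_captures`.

Answer: 1 0

Derivation:
Move 1: B@(2,3) -> caps B=0 W=0
Move 2: W@(0,2) -> caps B=0 W=0
Move 3: B@(3,2) -> caps B=0 W=0
Move 4: W@(3,0) -> caps B=0 W=0
Move 5: B@(2,2) -> caps B=0 W=0
Move 6: W@(3,1) -> caps B=0 W=0
Move 7: B@(1,0) -> caps B=0 W=0
Move 8: W@(0,0) -> caps B=0 W=0
Move 9: B@(3,3) -> caps B=0 W=0
Move 10: W@(0,3) -> caps B=0 W=0
Move 11: B@(0,1) -> caps B=1 W=0
Move 12: W@(2,1) -> caps B=1 W=0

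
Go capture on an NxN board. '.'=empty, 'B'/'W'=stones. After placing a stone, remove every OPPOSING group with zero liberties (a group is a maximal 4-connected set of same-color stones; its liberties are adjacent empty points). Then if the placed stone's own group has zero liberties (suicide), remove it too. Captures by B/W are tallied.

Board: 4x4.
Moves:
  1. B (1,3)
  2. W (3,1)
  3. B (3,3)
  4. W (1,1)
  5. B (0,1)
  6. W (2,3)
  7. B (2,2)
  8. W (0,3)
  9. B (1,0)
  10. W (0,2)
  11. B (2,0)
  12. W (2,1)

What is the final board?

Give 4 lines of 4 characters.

Answer: .BWW
BW.B
BWB.
.W.B

Derivation:
Move 1: B@(1,3) -> caps B=0 W=0
Move 2: W@(3,1) -> caps B=0 W=0
Move 3: B@(3,3) -> caps B=0 W=0
Move 4: W@(1,1) -> caps B=0 W=0
Move 5: B@(0,1) -> caps B=0 W=0
Move 6: W@(2,3) -> caps B=0 W=0
Move 7: B@(2,2) -> caps B=1 W=0
Move 8: W@(0,3) -> caps B=1 W=0
Move 9: B@(1,0) -> caps B=1 W=0
Move 10: W@(0,2) -> caps B=1 W=0
Move 11: B@(2,0) -> caps B=1 W=0
Move 12: W@(2,1) -> caps B=1 W=0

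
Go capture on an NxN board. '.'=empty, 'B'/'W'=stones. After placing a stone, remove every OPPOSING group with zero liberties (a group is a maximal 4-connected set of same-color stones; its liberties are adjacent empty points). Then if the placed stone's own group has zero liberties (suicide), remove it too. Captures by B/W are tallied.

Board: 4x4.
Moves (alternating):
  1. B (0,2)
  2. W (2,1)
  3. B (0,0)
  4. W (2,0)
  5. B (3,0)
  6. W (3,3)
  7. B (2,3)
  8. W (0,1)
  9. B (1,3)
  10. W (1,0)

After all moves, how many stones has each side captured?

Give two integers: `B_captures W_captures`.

Answer: 0 1

Derivation:
Move 1: B@(0,2) -> caps B=0 W=0
Move 2: W@(2,1) -> caps B=0 W=0
Move 3: B@(0,0) -> caps B=0 W=0
Move 4: W@(2,0) -> caps B=0 W=0
Move 5: B@(3,0) -> caps B=0 W=0
Move 6: W@(3,3) -> caps B=0 W=0
Move 7: B@(2,3) -> caps B=0 W=0
Move 8: W@(0,1) -> caps B=0 W=0
Move 9: B@(1,3) -> caps B=0 W=0
Move 10: W@(1,0) -> caps B=0 W=1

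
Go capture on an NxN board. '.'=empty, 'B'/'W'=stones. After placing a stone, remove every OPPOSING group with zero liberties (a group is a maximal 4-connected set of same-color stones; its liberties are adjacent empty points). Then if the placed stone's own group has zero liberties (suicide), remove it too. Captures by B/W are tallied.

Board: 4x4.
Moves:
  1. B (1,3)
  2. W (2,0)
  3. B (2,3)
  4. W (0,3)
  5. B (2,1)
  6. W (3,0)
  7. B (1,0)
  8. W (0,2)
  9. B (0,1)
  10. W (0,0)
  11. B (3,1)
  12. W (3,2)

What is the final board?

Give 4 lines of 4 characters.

Answer: .BWW
B..B
.B.B
.BW.

Derivation:
Move 1: B@(1,3) -> caps B=0 W=0
Move 2: W@(2,0) -> caps B=0 W=0
Move 3: B@(2,3) -> caps B=0 W=0
Move 4: W@(0,3) -> caps B=0 W=0
Move 5: B@(2,1) -> caps B=0 W=0
Move 6: W@(3,0) -> caps B=0 W=0
Move 7: B@(1,0) -> caps B=0 W=0
Move 8: W@(0,2) -> caps B=0 W=0
Move 9: B@(0,1) -> caps B=0 W=0
Move 10: W@(0,0) -> caps B=0 W=0
Move 11: B@(3,1) -> caps B=2 W=0
Move 12: W@(3,2) -> caps B=2 W=0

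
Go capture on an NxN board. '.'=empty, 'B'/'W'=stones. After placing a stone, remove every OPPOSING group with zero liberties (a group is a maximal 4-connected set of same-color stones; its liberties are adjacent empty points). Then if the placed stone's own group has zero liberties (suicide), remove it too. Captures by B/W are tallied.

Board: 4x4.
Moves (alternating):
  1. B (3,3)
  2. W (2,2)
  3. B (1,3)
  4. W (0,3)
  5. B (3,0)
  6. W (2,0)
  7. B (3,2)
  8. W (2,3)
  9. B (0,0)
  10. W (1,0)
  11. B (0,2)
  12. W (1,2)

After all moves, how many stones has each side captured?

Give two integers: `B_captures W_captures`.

Answer: 1 0

Derivation:
Move 1: B@(3,3) -> caps B=0 W=0
Move 2: W@(2,2) -> caps B=0 W=0
Move 3: B@(1,3) -> caps B=0 W=0
Move 4: W@(0,3) -> caps B=0 W=0
Move 5: B@(3,0) -> caps B=0 W=0
Move 6: W@(2,0) -> caps B=0 W=0
Move 7: B@(3,2) -> caps B=0 W=0
Move 8: W@(2,3) -> caps B=0 W=0
Move 9: B@(0,0) -> caps B=0 W=0
Move 10: W@(1,0) -> caps B=0 W=0
Move 11: B@(0,2) -> caps B=1 W=0
Move 12: W@(1,2) -> caps B=1 W=0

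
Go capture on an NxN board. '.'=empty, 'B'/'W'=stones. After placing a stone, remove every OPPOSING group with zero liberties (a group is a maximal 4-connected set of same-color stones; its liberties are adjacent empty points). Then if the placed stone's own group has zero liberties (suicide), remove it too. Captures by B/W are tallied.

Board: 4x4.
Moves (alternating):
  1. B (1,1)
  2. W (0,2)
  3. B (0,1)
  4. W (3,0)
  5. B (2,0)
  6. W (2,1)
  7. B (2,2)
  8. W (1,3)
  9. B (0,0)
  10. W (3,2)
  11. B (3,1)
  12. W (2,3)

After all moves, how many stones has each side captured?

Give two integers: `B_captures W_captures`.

Answer: 2 0

Derivation:
Move 1: B@(1,1) -> caps B=0 W=0
Move 2: W@(0,2) -> caps B=0 W=0
Move 3: B@(0,1) -> caps B=0 W=0
Move 4: W@(3,0) -> caps B=0 W=0
Move 5: B@(2,0) -> caps B=0 W=0
Move 6: W@(2,1) -> caps B=0 W=0
Move 7: B@(2,2) -> caps B=0 W=0
Move 8: W@(1,3) -> caps B=0 W=0
Move 9: B@(0,0) -> caps B=0 W=0
Move 10: W@(3,2) -> caps B=0 W=0
Move 11: B@(3,1) -> caps B=2 W=0
Move 12: W@(2,3) -> caps B=2 W=0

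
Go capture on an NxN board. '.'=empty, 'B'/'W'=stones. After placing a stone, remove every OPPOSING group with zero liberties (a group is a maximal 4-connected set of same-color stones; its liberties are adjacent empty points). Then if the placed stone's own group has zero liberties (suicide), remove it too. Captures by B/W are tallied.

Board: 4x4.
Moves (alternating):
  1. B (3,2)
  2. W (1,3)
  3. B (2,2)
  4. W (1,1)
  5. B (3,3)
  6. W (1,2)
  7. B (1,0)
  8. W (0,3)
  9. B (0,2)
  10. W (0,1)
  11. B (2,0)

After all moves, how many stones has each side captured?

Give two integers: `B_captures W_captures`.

Answer: 0 1

Derivation:
Move 1: B@(3,2) -> caps B=0 W=0
Move 2: W@(1,3) -> caps B=0 W=0
Move 3: B@(2,2) -> caps B=0 W=0
Move 4: W@(1,1) -> caps B=0 W=0
Move 5: B@(3,3) -> caps B=0 W=0
Move 6: W@(1,2) -> caps B=0 W=0
Move 7: B@(1,0) -> caps B=0 W=0
Move 8: W@(0,3) -> caps B=0 W=0
Move 9: B@(0,2) -> caps B=0 W=0
Move 10: W@(0,1) -> caps B=0 W=1
Move 11: B@(2,0) -> caps B=0 W=1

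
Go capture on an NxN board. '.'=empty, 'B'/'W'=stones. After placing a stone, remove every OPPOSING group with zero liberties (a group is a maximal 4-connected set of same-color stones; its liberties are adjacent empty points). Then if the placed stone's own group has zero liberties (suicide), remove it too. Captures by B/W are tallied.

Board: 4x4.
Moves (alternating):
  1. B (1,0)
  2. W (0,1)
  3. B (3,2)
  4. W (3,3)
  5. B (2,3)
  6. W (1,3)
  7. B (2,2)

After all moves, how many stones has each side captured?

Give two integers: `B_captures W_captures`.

Answer: 1 0

Derivation:
Move 1: B@(1,0) -> caps B=0 W=0
Move 2: W@(0,1) -> caps B=0 W=0
Move 3: B@(3,2) -> caps B=0 W=0
Move 4: W@(3,3) -> caps B=0 W=0
Move 5: B@(2,3) -> caps B=1 W=0
Move 6: W@(1,3) -> caps B=1 W=0
Move 7: B@(2,2) -> caps B=1 W=0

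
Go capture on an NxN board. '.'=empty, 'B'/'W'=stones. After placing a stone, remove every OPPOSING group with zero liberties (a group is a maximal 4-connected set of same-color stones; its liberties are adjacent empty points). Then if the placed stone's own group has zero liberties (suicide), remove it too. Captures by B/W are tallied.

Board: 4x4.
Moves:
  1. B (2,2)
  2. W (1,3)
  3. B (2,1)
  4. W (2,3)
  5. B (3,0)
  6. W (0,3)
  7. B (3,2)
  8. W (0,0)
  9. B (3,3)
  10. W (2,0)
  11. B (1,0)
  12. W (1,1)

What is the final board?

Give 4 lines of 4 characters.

Move 1: B@(2,2) -> caps B=0 W=0
Move 2: W@(1,3) -> caps B=0 W=0
Move 3: B@(2,1) -> caps B=0 W=0
Move 4: W@(2,3) -> caps B=0 W=0
Move 5: B@(3,0) -> caps B=0 W=0
Move 6: W@(0,3) -> caps B=0 W=0
Move 7: B@(3,2) -> caps B=0 W=0
Move 8: W@(0,0) -> caps B=0 W=0
Move 9: B@(3,3) -> caps B=0 W=0
Move 10: W@(2,0) -> caps B=0 W=0
Move 11: B@(1,0) -> caps B=1 W=0
Move 12: W@(1,1) -> caps B=1 W=0

Answer: W..W
BW.W
.BBW
B.BB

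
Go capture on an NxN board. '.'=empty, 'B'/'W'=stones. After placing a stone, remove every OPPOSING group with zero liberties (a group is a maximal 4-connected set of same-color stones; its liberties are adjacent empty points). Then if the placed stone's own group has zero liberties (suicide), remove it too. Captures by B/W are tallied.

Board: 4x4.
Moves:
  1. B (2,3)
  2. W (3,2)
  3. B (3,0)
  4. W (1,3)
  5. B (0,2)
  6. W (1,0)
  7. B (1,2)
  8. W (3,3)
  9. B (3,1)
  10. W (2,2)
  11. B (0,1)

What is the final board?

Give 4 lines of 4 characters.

Answer: .BB.
W.BW
..W.
BBWW

Derivation:
Move 1: B@(2,3) -> caps B=0 W=0
Move 2: W@(3,2) -> caps B=0 W=0
Move 3: B@(3,0) -> caps B=0 W=0
Move 4: W@(1,3) -> caps B=0 W=0
Move 5: B@(0,2) -> caps B=0 W=0
Move 6: W@(1,0) -> caps B=0 W=0
Move 7: B@(1,2) -> caps B=0 W=0
Move 8: W@(3,3) -> caps B=0 W=0
Move 9: B@(3,1) -> caps B=0 W=0
Move 10: W@(2,2) -> caps B=0 W=1
Move 11: B@(0,1) -> caps B=0 W=1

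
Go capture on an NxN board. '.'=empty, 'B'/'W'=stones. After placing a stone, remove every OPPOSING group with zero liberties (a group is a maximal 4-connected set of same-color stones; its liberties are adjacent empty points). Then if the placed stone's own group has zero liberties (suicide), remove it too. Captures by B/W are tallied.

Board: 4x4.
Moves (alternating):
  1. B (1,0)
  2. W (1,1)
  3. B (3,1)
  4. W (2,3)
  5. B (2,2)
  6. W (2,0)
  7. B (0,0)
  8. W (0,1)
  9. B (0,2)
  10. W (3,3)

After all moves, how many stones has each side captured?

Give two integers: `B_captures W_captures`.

Move 1: B@(1,0) -> caps B=0 W=0
Move 2: W@(1,1) -> caps B=0 W=0
Move 3: B@(3,1) -> caps B=0 W=0
Move 4: W@(2,3) -> caps B=0 W=0
Move 5: B@(2,2) -> caps B=0 W=0
Move 6: W@(2,0) -> caps B=0 W=0
Move 7: B@(0,0) -> caps B=0 W=0
Move 8: W@(0,1) -> caps B=0 W=2
Move 9: B@(0,2) -> caps B=0 W=2
Move 10: W@(3,3) -> caps B=0 W=2

Answer: 0 2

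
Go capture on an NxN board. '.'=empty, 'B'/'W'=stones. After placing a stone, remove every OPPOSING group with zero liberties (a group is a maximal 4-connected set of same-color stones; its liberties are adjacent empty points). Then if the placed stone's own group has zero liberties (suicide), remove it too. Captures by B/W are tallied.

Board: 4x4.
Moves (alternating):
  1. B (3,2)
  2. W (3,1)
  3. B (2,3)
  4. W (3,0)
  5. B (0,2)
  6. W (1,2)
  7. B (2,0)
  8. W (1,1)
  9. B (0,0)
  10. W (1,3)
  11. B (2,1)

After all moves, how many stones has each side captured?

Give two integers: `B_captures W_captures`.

Answer: 2 0

Derivation:
Move 1: B@(3,2) -> caps B=0 W=0
Move 2: W@(3,1) -> caps B=0 W=0
Move 3: B@(2,3) -> caps B=0 W=0
Move 4: W@(3,0) -> caps B=0 W=0
Move 5: B@(0,2) -> caps B=0 W=0
Move 6: W@(1,2) -> caps B=0 W=0
Move 7: B@(2,0) -> caps B=0 W=0
Move 8: W@(1,1) -> caps B=0 W=0
Move 9: B@(0,0) -> caps B=0 W=0
Move 10: W@(1,3) -> caps B=0 W=0
Move 11: B@(2,1) -> caps B=2 W=0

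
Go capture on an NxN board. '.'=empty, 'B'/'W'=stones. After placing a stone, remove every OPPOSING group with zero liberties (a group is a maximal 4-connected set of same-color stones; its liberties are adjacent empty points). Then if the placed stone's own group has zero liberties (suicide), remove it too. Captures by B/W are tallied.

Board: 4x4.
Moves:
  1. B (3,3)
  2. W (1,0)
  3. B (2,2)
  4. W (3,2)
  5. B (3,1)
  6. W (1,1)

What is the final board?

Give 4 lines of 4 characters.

Answer: ....
WW..
..B.
.B.B

Derivation:
Move 1: B@(3,3) -> caps B=0 W=0
Move 2: W@(1,0) -> caps B=0 W=0
Move 3: B@(2,2) -> caps B=0 W=0
Move 4: W@(3,2) -> caps B=0 W=0
Move 5: B@(3,1) -> caps B=1 W=0
Move 6: W@(1,1) -> caps B=1 W=0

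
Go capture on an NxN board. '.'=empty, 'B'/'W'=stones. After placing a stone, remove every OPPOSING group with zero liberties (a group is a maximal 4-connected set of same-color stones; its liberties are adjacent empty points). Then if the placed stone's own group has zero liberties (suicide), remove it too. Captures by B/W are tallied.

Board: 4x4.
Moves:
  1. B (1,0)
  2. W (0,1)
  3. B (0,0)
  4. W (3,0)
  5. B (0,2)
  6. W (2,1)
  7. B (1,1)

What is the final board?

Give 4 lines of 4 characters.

Answer: B.B.
BB..
.W..
W...

Derivation:
Move 1: B@(1,0) -> caps B=0 W=0
Move 2: W@(0,1) -> caps B=0 W=0
Move 3: B@(0,0) -> caps B=0 W=0
Move 4: W@(3,0) -> caps B=0 W=0
Move 5: B@(0,2) -> caps B=0 W=0
Move 6: W@(2,1) -> caps B=0 W=0
Move 7: B@(1,1) -> caps B=1 W=0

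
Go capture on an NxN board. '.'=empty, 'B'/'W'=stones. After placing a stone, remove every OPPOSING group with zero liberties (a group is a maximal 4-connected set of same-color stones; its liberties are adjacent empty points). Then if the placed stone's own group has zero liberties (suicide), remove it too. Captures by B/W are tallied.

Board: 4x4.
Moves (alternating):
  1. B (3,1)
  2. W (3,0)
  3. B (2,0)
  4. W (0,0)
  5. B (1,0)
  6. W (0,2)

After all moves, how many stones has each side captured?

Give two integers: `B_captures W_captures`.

Move 1: B@(3,1) -> caps B=0 W=0
Move 2: W@(3,0) -> caps B=0 W=0
Move 3: B@(2,0) -> caps B=1 W=0
Move 4: W@(0,0) -> caps B=1 W=0
Move 5: B@(1,0) -> caps B=1 W=0
Move 6: W@(0,2) -> caps B=1 W=0

Answer: 1 0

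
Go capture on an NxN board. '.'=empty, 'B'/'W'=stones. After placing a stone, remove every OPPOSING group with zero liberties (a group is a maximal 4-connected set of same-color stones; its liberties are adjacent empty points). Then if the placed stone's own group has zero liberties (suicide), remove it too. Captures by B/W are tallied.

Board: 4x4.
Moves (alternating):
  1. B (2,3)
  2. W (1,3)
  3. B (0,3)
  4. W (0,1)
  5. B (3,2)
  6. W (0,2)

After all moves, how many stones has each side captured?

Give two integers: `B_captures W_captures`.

Answer: 0 1

Derivation:
Move 1: B@(2,3) -> caps B=0 W=0
Move 2: W@(1,3) -> caps B=0 W=0
Move 3: B@(0,3) -> caps B=0 W=0
Move 4: W@(0,1) -> caps B=0 W=0
Move 5: B@(3,2) -> caps B=0 W=0
Move 6: W@(0,2) -> caps B=0 W=1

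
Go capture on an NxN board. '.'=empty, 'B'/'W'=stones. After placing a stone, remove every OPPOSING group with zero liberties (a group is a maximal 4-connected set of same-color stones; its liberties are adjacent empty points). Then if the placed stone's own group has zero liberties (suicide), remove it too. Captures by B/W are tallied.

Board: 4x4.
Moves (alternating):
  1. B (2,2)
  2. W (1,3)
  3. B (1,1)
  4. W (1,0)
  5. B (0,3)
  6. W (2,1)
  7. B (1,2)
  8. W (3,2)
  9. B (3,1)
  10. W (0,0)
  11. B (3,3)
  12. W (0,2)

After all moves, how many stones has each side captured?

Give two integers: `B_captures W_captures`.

Move 1: B@(2,2) -> caps B=0 W=0
Move 2: W@(1,3) -> caps B=0 W=0
Move 3: B@(1,1) -> caps B=0 W=0
Move 4: W@(1,0) -> caps B=0 W=0
Move 5: B@(0,3) -> caps B=0 W=0
Move 6: W@(2,1) -> caps B=0 W=0
Move 7: B@(1,2) -> caps B=0 W=0
Move 8: W@(3,2) -> caps B=0 W=0
Move 9: B@(3,1) -> caps B=0 W=0
Move 10: W@(0,0) -> caps B=0 W=0
Move 11: B@(3,3) -> caps B=1 W=0
Move 12: W@(0,2) -> caps B=1 W=1

Answer: 1 1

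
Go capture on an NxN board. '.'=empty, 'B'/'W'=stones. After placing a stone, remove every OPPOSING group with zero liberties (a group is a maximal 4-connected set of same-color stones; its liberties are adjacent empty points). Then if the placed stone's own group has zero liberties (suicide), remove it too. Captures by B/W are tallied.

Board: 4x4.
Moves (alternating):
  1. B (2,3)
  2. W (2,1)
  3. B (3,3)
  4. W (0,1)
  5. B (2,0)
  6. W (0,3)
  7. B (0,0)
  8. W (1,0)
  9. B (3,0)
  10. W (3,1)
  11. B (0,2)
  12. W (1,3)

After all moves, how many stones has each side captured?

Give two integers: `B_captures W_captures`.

Move 1: B@(2,3) -> caps B=0 W=0
Move 2: W@(2,1) -> caps B=0 W=0
Move 3: B@(3,3) -> caps B=0 W=0
Move 4: W@(0,1) -> caps B=0 W=0
Move 5: B@(2,0) -> caps B=0 W=0
Move 6: W@(0,3) -> caps B=0 W=0
Move 7: B@(0,0) -> caps B=0 W=0
Move 8: W@(1,0) -> caps B=0 W=1
Move 9: B@(3,0) -> caps B=0 W=1
Move 10: W@(3,1) -> caps B=0 W=3
Move 11: B@(0,2) -> caps B=0 W=3
Move 12: W@(1,3) -> caps B=0 W=3

Answer: 0 3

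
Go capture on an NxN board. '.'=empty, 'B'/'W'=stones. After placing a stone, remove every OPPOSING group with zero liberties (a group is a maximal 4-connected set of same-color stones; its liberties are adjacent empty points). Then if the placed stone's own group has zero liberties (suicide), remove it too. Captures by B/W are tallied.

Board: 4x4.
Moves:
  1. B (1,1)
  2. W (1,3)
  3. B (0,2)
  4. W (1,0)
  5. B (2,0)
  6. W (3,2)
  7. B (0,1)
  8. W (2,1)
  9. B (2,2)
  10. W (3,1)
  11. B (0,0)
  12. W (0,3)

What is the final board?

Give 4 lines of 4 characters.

Answer: BBBW
.B.W
BWB.
.WW.

Derivation:
Move 1: B@(1,1) -> caps B=0 W=0
Move 2: W@(1,3) -> caps B=0 W=0
Move 3: B@(0,2) -> caps B=0 W=0
Move 4: W@(1,0) -> caps B=0 W=0
Move 5: B@(2,0) -> caps B=0 W=0
Move 6: W@(3,2) -> caps B=0 W=0
Move 7: B@(0,1) -> caps B=0 W=0
Move 8: W@(2,1) -> caps B=0 W=0
Move 9: B@(2,2) -> caps B=0 W=0
Move 10: W@(3,1) -> caps B=0 W=0
Move 11: B@(0,0) -> caps B=1 W=0
Move 12: W@(0,3) -> caps B=1 W=0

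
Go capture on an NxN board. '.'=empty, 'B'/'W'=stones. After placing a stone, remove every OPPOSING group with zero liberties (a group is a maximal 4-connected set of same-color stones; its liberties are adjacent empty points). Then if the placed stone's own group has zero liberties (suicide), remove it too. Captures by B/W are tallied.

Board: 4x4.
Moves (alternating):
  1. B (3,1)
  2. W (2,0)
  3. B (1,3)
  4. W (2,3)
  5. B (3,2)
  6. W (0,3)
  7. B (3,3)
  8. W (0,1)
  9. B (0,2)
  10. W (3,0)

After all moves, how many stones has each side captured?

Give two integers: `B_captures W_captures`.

Move 1: B@(3,1) -> caps B=0 W=0
Move 2: W@(2,0) -> caps B=0 W=0
Move 3: B@(1,3) -> caps B=0 W=0
Move 4: W@(2,3) -> caps B=0 W=0
Move 5: B@(3,2) -> caps B=0 W=0
Move 6: W@(0,3) -> caps B=0 W=0
Move 7: B@(3,3) -> caps B=0 W=0
Move 8: W@(0,1) -> caps B=0 W=0
Move 9: B@(0,2) -> caps B=1 W=0
Move 10: W@(3,0) -> caps B=1 W=0

Answer: 1 0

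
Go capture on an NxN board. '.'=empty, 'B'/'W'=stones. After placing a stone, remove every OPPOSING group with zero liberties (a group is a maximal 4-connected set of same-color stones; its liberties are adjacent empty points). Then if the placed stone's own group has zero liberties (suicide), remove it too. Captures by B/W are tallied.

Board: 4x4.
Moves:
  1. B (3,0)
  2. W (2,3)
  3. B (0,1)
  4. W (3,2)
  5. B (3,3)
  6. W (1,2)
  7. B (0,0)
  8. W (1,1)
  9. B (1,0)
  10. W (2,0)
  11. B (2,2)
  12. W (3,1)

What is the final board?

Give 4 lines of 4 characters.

Answer: BB..
BWW.
W.BW
.WW.

Derivation:
Move 1: B@(3,0) -> caps B=0 W=0
Move 2: W@(2,3) -> caps B=0 W=0
Move 3: B@(0,1) -> caps B=0 W=0
Move 4: W@(3,2) -> caps B=0 W=0
Move 5: B@(3,3) -> caps B=0 W=0
Move 6: W@(1,2) -> caps B=0 W=0
Move 7: B@(0,0) -> caps B=0 W=0
Move 8: W@(1,1) -> caps B=0 W=0
Move 9: B@(1,0) -> caps B=0 W=0
Move 10: W@(2,0) -> caps B=0 W=0
Move 11: B@(2,2) -> caps B=0 W=0
Move 12: W@(3,1) -> caps B=0 W=1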